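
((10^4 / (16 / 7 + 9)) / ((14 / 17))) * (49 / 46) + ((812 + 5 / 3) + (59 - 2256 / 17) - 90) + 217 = 186546155 / 92667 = 2013.08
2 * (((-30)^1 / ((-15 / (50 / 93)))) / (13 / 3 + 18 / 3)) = 200 / 961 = 0.21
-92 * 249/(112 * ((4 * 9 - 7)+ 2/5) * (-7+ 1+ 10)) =-9545/5488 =-1.74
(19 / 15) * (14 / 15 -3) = -589 / 225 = -2.62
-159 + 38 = -121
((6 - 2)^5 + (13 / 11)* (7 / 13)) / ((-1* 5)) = -11271 / 55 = -204.93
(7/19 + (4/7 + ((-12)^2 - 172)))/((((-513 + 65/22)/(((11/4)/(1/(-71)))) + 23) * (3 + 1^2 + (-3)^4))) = -30919009/2487495675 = -0.01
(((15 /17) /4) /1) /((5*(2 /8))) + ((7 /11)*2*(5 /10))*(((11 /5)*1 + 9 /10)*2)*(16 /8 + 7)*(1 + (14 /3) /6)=59189 /935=63.30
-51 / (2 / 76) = -1938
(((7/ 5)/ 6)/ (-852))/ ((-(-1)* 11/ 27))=-21/ 31240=-0.00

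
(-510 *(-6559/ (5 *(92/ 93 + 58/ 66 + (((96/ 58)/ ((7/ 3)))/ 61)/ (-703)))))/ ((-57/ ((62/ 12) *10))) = -5400453389484230/ 16635583527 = -324632.64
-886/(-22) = 443/11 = 40.27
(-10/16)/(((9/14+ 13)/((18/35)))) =-9/382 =-0.02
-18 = -18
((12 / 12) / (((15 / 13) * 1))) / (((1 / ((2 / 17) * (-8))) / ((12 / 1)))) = -832 / 85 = -9.79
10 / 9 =1.11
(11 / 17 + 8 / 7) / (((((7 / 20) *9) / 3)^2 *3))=28400 / 52479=0.54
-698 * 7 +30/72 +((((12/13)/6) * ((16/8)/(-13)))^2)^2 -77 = -48577580163199/9788768652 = -4962.58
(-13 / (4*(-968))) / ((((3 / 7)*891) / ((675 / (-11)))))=-2275 / 4216608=-0.00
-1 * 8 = -8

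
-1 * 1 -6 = -7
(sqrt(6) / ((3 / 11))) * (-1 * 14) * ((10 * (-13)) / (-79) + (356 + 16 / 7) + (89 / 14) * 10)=-5152334 * sqrt(6) / 237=-53251.43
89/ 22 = 4.05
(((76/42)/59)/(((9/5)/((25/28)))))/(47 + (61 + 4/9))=0.00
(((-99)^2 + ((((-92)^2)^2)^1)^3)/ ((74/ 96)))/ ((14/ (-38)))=-335311745541252604536316944/ 259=-1294639944174720480835201.00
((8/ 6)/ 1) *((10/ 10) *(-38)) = -152/ 3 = -50.67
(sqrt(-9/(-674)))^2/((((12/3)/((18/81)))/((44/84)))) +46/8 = 81391/14154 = 5.75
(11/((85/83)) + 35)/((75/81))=104976/2125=49.40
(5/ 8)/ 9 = 0.07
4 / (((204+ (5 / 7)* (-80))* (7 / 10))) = 10 / 257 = 0.04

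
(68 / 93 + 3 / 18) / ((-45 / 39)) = -2171 / 2790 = -0.78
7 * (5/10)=7/2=3.50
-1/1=-1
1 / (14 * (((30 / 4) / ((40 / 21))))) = 8 / 441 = 0.02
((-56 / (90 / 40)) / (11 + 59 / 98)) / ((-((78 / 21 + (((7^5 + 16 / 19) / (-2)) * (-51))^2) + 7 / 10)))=0.00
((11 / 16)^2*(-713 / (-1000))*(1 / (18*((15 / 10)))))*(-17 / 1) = -1466641 / 6912000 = -0.21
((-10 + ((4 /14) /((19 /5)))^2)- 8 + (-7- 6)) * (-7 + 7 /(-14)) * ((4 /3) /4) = 2741295 /35378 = 77.49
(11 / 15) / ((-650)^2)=11 / 6337500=0.00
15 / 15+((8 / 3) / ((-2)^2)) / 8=13 / 12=1.08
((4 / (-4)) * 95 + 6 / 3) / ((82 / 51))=-4743 / 82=-57.84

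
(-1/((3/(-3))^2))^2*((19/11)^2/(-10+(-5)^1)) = -361/1815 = -0.20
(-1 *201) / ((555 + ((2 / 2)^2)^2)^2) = -201 / 309136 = -0.00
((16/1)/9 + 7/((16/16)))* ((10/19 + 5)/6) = 2765/342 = 8.08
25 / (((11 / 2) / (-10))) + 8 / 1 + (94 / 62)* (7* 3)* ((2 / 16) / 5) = -500023 / 13640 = -36.66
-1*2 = -2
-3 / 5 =-0.60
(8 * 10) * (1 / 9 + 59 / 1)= 42560 / 9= 4728.89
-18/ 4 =-9/ 2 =-4.50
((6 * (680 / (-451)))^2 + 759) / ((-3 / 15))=-855138795 / 203401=-4204.20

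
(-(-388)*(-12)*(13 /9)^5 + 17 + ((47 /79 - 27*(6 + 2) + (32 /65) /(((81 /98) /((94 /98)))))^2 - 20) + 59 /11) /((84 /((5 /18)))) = 96366329483248207 /1726420802226120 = 55.82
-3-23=-26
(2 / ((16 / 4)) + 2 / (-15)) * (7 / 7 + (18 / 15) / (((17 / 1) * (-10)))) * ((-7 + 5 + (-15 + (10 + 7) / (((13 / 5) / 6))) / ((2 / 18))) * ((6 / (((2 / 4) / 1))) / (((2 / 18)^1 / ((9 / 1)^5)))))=13859320167396 / 27625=501694847.69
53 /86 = 0.62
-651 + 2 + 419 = -230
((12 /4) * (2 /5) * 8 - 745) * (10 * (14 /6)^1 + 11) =-378731 /15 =-25248.73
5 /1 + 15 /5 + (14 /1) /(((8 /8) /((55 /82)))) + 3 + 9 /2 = 24.89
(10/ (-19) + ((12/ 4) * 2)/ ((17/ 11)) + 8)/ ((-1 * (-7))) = 524/ 323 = 1.62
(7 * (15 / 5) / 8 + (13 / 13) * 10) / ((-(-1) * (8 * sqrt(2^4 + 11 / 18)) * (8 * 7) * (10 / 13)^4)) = 665691 * sqrt(598) / 824320000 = 0.02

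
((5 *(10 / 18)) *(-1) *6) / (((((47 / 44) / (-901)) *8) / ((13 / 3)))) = 3221075 / 423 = 7614.83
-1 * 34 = -34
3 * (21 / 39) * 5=105 / 13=8.08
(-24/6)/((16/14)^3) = -343/128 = -2.68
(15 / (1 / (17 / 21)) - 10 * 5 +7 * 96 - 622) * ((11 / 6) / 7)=935 / 294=3.18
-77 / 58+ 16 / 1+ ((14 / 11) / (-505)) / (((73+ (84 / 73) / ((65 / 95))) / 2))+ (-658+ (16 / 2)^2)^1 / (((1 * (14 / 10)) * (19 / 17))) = -1108357646486463 / 3036998058710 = -364.95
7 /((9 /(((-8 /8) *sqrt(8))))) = -14 *sqrt(2) /9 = -2.20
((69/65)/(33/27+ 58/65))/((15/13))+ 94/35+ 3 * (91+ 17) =2832539/8659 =327.12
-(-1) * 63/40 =63/40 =1.58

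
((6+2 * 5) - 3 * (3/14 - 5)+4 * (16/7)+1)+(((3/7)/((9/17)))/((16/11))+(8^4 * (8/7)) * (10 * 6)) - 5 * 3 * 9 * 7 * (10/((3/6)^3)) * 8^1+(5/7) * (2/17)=-323890.29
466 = 466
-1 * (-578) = 578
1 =1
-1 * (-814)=814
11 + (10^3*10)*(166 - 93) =730011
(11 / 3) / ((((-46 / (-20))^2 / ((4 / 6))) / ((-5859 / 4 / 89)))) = -358050 / 47081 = -7.60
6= 6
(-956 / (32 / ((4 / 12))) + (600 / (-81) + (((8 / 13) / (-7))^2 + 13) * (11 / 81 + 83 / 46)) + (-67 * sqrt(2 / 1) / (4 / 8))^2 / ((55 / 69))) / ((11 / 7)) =305879363785087 / 10667016360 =28675.25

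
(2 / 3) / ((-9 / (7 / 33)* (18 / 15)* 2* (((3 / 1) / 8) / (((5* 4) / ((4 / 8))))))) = -5600 / 8019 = -0.70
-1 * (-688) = 688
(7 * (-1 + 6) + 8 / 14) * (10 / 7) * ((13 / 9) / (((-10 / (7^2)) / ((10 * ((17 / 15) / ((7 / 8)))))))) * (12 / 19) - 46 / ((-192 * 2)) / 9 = -2942.22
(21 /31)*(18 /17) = 378 /527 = 0.72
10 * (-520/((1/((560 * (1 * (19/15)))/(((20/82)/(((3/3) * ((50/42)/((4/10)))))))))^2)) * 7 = -220890124000000/81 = -2727038567901.23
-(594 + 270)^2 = -746496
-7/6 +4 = 17/6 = 2.83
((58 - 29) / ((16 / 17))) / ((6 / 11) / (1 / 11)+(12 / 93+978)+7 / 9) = 137547 / 4396624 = 0.03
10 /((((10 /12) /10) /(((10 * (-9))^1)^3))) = -87480000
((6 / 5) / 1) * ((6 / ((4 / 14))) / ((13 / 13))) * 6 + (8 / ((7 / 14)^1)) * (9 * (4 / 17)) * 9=38772 / 85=456.14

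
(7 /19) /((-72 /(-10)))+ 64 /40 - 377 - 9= -1314473 /3420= -384.35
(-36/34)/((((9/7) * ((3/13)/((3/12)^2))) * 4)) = -91/1632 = -0.06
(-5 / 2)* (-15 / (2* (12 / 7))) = 175 / 16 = 10.94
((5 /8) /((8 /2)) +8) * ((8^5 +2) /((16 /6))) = 12829455 /128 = 100230.12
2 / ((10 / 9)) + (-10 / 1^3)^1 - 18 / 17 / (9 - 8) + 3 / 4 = -2893 / 340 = -8.51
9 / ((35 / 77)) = 99 / 5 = 19.80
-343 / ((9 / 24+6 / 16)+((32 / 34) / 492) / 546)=-783196596 / 1712537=-457.33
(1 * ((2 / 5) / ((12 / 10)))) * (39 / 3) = 13 / 3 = 4.33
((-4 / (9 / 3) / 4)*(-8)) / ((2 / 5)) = 20 / 3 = 6.67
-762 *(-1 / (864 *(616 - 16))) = 0.00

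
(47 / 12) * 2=47 / 6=7.83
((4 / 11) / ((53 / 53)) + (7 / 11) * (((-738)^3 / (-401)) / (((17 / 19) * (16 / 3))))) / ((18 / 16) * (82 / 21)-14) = -280660446178 / 20171503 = -13913.71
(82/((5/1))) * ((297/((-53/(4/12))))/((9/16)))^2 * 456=1158254592/14045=82467.40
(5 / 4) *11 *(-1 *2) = -55 / 2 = -27.50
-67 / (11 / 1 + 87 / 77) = -5159 / 934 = -5.52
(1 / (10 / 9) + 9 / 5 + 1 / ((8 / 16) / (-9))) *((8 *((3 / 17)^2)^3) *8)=-209952 / 7099285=-0.03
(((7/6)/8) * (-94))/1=-329/24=-13.71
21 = 21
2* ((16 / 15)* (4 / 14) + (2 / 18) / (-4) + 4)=5389 / 630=8.55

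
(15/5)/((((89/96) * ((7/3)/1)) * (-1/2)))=-1728/623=-2.77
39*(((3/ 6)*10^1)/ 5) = 39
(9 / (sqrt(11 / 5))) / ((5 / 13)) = 117 * sqrt(55) / 55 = 15.78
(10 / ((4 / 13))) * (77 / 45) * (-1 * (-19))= 19019 / 18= 1056.61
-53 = -53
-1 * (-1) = 1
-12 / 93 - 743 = -23037 / 31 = -743.13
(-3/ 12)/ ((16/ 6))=-3/ 32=-0.09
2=2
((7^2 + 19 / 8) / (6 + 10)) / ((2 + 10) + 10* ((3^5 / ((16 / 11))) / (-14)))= -959 / 32056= -0.03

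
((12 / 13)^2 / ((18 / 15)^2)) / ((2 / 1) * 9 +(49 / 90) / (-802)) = 7218000 / 219563279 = 0.03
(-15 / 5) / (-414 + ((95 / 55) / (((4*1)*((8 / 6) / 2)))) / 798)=3696 / 510047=0.01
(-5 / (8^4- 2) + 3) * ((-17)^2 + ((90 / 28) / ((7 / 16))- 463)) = -50126991 / 100303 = -499.76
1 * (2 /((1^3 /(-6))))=-12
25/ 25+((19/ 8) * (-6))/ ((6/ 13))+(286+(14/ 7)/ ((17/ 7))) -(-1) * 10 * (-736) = -966015/ 136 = -7103.05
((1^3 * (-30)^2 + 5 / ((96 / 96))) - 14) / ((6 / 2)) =297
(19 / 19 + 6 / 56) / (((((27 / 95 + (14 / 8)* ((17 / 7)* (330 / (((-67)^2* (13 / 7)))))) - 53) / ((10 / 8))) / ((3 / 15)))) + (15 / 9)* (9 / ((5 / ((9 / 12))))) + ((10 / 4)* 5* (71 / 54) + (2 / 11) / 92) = 4163823516145829 / 222880158009432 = 18.68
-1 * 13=-13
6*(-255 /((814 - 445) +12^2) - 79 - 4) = -28556 /57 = -500.98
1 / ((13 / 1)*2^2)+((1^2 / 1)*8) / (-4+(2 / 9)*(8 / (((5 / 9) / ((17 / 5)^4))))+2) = 1315043 / 34582236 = 0.04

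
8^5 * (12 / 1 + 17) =950272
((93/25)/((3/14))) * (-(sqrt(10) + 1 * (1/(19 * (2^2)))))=-55.13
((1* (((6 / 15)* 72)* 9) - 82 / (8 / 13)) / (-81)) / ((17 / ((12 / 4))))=-2519 / 9180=-0.27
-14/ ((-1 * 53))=0.26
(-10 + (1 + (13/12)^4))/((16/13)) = -2054819/331776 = -6.19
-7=-7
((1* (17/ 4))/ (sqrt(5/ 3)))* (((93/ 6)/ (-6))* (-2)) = 527* sqrt(15)/ 120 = 17.01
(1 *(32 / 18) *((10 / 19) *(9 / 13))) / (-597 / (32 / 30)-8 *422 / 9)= -23040 / 33248917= -0.00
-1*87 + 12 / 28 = -606 / 7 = -86.57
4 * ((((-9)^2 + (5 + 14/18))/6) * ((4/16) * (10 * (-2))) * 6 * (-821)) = 12824020/9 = 1424891.11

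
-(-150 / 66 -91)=1026 / 11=93.27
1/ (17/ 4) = 4/ 17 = 0.24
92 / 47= 1.96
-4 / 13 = -0.31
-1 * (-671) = 671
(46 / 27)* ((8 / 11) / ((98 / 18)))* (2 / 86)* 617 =227056 / 69531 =3.27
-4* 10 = -40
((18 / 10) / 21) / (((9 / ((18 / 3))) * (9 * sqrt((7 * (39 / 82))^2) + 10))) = 164 / 114695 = 0.00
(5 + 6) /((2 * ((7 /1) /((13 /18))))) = 143 /252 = 0.57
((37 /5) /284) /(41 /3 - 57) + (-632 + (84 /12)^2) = -107621911 /184600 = -583.00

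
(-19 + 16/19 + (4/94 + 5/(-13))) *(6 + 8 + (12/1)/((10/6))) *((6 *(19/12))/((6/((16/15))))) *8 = -728486272/137475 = -5299.05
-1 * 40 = -40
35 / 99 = 0.35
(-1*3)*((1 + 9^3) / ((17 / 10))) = -21900 / 17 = -1288.24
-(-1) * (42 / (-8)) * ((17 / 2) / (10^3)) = -357 / 8000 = -0.04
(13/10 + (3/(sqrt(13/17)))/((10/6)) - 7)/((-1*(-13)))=-57/130 + 9*sqrt(221)/845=-0.28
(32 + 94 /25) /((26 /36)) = 16092 /325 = 49.51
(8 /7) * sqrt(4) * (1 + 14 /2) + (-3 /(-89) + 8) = 16397 /623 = 26.32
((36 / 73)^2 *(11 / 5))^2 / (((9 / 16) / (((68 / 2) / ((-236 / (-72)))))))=221118087168 / 41887405475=5.28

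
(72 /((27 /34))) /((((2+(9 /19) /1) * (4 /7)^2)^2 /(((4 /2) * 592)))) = 1090385338 /6627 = 164536.79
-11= -11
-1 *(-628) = 628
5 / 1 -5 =0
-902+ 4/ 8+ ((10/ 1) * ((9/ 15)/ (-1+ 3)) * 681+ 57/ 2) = 1170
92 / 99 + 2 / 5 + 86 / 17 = 53756 / 8415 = 6.39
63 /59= 1.07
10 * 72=720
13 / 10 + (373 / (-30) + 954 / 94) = -694 / 705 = -0.98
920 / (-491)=-920 / 491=-1.87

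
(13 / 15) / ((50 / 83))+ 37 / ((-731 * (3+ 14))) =13380983 / 9320250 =1.44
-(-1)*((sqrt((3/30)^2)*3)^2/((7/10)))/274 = 9/19180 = 0.00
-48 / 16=-3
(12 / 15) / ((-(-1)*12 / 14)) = 14 / 15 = 0.93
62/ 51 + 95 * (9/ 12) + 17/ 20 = 37391/ 510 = 73.32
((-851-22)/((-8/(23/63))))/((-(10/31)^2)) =-2143991/5600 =-382.86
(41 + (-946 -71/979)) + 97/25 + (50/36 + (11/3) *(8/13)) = -5140387583/5727150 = -897.55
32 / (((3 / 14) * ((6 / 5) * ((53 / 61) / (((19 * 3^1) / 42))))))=92720 / 477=194.38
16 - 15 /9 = 43 /3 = 14.33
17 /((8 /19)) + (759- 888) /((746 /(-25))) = 44.70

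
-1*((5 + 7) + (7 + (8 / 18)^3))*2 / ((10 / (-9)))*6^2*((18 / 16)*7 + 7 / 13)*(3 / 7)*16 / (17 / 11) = 30613000 / 663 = 46173.45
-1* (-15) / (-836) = -15 / 836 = -0.02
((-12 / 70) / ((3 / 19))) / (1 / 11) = -418 / 35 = -11.94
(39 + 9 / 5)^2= 41616 / 25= 1664.64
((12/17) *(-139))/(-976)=417/4148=0.10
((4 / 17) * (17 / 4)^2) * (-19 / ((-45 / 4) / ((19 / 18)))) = 7.58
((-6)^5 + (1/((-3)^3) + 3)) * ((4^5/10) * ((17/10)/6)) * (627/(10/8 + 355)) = -20093984768/50625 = -396918.22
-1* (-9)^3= 729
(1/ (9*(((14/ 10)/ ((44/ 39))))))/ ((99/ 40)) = 800/ 22113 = 0.04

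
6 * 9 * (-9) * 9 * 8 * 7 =-244944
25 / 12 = 2.08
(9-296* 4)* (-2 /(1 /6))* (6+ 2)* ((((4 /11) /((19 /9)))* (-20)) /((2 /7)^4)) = -12187476000 /209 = -58313282.30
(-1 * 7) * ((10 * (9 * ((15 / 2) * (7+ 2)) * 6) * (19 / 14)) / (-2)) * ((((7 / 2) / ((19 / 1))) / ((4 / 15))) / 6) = 637875 / 32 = 19933.59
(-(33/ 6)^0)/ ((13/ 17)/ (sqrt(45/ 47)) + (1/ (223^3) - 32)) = 81534743012085207 * sqrt(235)/ 1636742564521598514118 + 51178730854135203405/ 1636742564521598514118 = 0.03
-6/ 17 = -0.35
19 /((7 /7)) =19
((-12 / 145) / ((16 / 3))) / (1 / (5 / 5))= -9 / 580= -0.02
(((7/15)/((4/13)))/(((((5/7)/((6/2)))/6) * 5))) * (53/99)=33761/8250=4.09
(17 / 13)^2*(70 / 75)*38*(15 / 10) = 90.98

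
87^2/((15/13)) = 32799/5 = 6559.80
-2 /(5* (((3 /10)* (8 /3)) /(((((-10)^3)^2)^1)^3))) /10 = -50000000000000000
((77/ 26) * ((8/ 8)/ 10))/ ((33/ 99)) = 231/ 260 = 0.89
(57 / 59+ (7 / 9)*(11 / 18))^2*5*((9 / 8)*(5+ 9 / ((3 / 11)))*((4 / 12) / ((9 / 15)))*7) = 631104048925 / 365421456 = 1727.06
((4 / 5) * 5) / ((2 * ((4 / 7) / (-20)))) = -70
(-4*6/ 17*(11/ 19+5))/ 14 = -1272/ 2261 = -0.56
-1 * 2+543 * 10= 5428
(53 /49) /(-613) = -53 /30037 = -0.00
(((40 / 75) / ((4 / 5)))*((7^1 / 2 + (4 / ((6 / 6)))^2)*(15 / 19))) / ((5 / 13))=507 / 19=26.68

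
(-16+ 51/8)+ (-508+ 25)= -3941/8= -492.62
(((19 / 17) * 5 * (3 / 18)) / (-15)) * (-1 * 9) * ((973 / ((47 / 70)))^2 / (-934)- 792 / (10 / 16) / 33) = -112057231247 / 87686255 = -1277.93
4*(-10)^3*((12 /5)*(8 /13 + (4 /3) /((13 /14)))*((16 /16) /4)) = -64000 /13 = -4923.08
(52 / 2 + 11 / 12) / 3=8.97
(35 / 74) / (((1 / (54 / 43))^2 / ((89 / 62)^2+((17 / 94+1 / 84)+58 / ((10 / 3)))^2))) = 9450445980634101 / 40664531218360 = 232.40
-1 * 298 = -298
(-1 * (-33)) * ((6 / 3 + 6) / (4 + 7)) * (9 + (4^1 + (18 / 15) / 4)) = 1596 / 5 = 319.20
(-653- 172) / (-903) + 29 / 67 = 27154 / 20167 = 1.35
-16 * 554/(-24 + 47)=-8864/23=-385.39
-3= -3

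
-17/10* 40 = -68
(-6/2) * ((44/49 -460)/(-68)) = -16872/833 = -20.25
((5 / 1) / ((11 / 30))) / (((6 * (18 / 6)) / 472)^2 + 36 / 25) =69620000 / 7359297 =9.46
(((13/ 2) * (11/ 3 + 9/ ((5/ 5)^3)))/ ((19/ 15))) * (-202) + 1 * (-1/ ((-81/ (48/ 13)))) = -4608614/ 351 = -13129.95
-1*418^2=-174724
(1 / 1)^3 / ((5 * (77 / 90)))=18 / 77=0.23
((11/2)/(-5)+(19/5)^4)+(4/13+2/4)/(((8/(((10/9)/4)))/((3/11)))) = 207.42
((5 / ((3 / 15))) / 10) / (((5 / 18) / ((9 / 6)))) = 27 / 2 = 13.50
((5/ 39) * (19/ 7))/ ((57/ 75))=0.46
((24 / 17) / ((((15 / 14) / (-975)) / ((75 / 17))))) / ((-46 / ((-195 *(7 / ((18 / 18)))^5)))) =-2684161935000 / 6647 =-403815546.11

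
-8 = -8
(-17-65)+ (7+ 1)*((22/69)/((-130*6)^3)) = -167813451011/2046505500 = -82.00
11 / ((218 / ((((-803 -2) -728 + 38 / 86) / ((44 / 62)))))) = -510725 / 4687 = -108.97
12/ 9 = 4/ 3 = 1.33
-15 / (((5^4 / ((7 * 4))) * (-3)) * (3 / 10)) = 56 / 75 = 0.75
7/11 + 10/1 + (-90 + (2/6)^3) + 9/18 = -46823/594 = -78.83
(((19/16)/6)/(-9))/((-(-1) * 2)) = -19/1728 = -0.01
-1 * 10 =-10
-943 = -943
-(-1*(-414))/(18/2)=-46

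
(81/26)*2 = 81/13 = 6.23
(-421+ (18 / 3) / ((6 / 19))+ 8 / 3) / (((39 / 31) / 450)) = -1856900 / 13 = -142838.46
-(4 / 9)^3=-64 / 729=-0.09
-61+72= 11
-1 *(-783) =783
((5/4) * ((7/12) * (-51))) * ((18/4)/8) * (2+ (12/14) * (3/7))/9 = -2465/448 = -5.50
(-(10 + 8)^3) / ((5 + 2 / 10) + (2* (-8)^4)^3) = -4860 / 458129844911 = -0.00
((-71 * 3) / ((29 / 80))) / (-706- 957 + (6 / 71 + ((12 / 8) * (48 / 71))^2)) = 85898640 / 242949617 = 0.35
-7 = -7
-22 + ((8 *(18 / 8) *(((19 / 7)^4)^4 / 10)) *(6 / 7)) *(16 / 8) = 31151647075946547516778 / 1163152569936035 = 26782081.63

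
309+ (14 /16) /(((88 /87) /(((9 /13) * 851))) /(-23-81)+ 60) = 98835147699 /319839752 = 309.01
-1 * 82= -82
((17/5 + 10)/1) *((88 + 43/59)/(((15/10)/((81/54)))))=70149/59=1188.97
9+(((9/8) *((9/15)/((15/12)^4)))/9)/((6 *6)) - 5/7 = 543806/65625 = 8.29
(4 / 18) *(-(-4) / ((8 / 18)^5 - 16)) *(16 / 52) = -13122 / 766805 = -0.02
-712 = -712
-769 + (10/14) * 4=-5363/7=-766.14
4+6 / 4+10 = 31 / 2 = 15.50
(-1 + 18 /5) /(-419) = -13 /2095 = -0.01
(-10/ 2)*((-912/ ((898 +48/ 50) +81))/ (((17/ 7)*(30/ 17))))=26600/ 24499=1.09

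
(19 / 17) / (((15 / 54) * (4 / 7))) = 7.04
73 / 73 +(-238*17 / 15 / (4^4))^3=-1201298167 / 7077888000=-0.17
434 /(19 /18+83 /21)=54684 /631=86.66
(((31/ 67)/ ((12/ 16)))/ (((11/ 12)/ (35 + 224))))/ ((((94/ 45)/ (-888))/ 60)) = -154002643200/ 34639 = -4445932.13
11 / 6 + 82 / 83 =1405 / 498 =2.82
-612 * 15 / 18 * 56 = -28560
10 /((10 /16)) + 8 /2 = 20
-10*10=-100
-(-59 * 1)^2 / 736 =-3481 / 736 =-4.73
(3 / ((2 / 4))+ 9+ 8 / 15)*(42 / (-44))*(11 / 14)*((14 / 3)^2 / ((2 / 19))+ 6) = -111607 / 45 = -2480.16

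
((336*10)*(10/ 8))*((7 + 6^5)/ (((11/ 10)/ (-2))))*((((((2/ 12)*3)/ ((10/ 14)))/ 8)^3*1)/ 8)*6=-168182847/ 5632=-29862.01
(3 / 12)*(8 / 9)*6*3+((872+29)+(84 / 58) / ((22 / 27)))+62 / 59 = 17086236 / 18821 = 907.83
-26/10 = -13/5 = -2.60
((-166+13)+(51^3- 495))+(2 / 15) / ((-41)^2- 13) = 1651357531 / 12510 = 132003.00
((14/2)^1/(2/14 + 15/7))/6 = 49/96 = 0.51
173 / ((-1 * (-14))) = 173 / 14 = 12.36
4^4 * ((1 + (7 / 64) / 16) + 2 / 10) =6179 / 20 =308.95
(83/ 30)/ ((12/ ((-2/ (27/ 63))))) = -581/ 540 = -1.08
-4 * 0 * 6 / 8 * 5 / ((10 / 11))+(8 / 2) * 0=0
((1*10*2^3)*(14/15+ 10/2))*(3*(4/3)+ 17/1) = 9968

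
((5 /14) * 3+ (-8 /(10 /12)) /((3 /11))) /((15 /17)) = -40613 /1050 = -38.68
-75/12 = -6.25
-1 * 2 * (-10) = 20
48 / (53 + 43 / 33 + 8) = 198 / 257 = 0.77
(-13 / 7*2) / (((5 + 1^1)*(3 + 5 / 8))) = -104 / 609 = -0.17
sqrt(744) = 2* sqrt(186) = 27.28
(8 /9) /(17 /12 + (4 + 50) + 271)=32 /11751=0.00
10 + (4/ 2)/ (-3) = 28/ 3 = 9.33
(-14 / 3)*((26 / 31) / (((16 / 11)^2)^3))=-161212051 / 390070272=-0.41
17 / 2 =8.50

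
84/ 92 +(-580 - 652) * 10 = -283339/ 23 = -12319.09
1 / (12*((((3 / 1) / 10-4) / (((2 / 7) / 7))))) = -5 / 5439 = -0.00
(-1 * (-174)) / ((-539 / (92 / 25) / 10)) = -32016 / 2695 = -11.88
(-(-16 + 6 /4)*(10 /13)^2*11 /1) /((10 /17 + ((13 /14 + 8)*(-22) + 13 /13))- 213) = -1898050 /8202077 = -0.23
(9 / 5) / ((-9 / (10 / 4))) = -1 / 2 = -0.50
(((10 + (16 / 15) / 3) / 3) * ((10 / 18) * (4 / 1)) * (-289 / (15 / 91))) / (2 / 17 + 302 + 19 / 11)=-1309569976 / 29586465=-44.26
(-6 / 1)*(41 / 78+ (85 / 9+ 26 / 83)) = -61.70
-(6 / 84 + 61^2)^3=-51523341383.88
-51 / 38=-1.34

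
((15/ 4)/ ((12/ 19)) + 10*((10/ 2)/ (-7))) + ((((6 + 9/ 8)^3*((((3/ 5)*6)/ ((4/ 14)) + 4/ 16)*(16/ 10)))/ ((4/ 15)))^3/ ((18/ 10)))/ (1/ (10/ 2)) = 2264083114600153753056621/ 37580963840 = 60245477583795.62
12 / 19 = 0.63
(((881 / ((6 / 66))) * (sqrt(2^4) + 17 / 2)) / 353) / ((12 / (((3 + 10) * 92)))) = 34202.18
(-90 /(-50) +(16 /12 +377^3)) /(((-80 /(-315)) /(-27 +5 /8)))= -5564640485.32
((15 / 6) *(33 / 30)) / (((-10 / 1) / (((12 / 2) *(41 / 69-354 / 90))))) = 3168 / 575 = 5.51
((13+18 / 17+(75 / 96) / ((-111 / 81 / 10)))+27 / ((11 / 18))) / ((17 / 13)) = 75612511 / 1881968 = 40.18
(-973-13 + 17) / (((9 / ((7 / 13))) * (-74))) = 0.78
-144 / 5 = -28.80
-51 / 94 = -0.54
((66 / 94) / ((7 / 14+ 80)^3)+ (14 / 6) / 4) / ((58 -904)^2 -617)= 0.00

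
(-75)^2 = 5625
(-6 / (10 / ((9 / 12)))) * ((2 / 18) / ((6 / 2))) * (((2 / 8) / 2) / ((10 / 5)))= -1 / 960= -0.00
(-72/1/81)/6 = -4/27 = -0.15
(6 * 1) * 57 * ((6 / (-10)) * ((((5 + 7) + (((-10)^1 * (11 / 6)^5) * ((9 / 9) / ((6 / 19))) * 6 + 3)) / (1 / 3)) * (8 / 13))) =4455215 / 3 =1485071.67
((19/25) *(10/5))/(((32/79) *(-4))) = -0.94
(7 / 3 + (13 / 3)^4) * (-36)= -115000 / 9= -12777.78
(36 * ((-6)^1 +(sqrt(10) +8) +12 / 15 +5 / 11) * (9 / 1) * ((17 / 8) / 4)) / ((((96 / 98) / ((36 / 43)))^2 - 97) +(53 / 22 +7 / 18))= -1775417049 / 294217360 - 109103841 * sqrt(10) / 58843472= -11.90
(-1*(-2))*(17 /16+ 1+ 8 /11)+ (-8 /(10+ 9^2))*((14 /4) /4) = 6295 /1144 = 5.50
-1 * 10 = -10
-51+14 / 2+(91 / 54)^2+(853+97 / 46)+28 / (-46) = 2371699 / 2916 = 813.34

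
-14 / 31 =-0.45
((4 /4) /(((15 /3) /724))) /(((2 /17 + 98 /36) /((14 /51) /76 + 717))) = 274373556 /7505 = 36558.77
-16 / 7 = -2.29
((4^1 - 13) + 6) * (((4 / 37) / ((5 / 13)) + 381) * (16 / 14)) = -1692888 / 1295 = -1307.25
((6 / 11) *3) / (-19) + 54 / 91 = 9648 / 19019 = 0.51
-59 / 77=-0.77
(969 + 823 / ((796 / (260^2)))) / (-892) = -14101531 / 177508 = -79.44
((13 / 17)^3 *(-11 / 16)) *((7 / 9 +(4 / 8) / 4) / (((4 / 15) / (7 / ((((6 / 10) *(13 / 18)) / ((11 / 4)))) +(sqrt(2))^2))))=-48.32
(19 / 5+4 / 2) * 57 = 1653 / 5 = 330.60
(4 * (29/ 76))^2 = 841/ 361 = 2.33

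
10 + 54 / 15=68 / 5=13.60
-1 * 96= -96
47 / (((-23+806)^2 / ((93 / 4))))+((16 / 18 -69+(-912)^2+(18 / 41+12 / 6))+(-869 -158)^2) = 63223945223449 / 33515532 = 1886407.33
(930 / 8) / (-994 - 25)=-465 / 4076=-0.11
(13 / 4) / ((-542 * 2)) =-13 / 4336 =-0.00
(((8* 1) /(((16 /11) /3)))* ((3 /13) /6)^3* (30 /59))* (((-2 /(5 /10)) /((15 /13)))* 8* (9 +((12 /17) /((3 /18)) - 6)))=-16236 /169507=-0.10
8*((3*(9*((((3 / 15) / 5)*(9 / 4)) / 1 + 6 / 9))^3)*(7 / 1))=53057.97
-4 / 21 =-0.19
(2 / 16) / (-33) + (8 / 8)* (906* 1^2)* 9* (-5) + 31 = -10755097 / 264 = -40739.00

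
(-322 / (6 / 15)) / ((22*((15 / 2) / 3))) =-161 / 11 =-14.64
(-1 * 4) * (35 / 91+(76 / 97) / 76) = -1992 / 1261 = -1.58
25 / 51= 0.49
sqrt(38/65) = sqrt(2470)/65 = 0.76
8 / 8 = 1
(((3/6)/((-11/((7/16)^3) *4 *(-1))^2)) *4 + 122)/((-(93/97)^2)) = -18642260752784465/140462744666112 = -132.72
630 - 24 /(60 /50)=610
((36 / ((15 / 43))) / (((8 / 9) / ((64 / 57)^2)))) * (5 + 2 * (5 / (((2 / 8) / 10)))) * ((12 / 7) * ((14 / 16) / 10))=16049664 / 1805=8891.78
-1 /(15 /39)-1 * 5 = -38 /5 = -7.60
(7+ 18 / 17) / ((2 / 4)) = 274 / 17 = 16.12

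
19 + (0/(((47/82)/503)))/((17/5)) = 19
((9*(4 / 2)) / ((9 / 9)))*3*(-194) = -10476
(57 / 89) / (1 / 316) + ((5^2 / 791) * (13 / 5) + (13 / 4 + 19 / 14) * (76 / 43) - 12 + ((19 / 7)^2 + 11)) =106923466 / 492793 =216.97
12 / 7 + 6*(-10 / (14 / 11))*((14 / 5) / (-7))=144 / 7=20.57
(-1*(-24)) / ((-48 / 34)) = -17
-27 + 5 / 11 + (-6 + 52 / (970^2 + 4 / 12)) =-1010525242 / 31049711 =-32.55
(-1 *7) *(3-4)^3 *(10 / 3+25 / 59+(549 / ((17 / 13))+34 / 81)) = 241129420 / 81243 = 2968.00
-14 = -14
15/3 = 5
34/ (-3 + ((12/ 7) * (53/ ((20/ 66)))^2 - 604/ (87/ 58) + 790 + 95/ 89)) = 1588650/ 2468267651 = 0.00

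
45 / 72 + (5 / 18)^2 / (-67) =27085 / 43416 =0.62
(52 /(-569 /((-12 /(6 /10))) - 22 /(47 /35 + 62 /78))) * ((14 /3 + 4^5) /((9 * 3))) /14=2341286480 /300436857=7.79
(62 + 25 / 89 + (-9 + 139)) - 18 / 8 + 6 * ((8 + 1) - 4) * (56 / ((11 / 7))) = 4930721 / 3916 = 1259.12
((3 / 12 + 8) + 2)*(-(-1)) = 41 / 4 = 10.25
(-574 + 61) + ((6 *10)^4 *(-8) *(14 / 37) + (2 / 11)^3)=-39230783.26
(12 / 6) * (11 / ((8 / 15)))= 165 / 4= 41.25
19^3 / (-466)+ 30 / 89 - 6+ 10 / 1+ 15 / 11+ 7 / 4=-6631681 / 912428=-7.27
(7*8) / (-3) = -56 / 3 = -18.67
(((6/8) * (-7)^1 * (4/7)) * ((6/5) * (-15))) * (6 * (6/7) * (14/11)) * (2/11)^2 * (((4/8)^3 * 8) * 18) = 279936/1331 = 210.32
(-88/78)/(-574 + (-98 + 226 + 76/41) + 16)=902/342303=0.00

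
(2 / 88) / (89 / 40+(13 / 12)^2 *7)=180 / 82687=0.00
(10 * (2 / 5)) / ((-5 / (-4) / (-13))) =-208 / 5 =-41.60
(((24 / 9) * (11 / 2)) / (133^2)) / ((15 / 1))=0.00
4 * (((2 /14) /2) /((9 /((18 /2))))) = 2 /7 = 0.29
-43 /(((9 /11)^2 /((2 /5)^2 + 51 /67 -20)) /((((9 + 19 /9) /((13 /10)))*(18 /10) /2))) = 665089084 /70551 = 9427.07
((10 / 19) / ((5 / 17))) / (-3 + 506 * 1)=34 / 9557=0.00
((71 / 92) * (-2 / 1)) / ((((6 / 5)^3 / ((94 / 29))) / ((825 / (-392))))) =114709375 / 18825408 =6.09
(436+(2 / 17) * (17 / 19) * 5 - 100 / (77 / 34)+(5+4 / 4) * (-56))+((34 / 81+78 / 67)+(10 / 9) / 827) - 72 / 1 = -92216426828 / 6566132727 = -14.04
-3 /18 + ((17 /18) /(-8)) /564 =-13553 /81216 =-0.17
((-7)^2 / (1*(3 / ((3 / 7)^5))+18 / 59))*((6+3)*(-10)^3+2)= -2107070658 / 993071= -2121.77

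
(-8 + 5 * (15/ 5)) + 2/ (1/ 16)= 39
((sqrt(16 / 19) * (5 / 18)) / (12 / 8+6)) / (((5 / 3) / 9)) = 4 * sqrt(19) / 95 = 0.18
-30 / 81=-10 / 27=-0.37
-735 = -735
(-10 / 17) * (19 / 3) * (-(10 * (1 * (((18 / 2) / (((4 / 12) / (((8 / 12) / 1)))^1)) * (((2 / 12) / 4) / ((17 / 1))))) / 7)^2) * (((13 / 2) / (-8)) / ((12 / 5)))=-154375 / 30814336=-0.01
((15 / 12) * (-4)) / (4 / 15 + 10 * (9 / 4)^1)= -150 / 683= -0.22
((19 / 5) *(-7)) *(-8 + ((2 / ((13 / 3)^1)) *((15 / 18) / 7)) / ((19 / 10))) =13782 / 65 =212.03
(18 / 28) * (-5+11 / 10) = -351 / 140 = -2.51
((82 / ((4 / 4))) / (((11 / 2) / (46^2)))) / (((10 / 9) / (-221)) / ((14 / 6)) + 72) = 438.17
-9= -9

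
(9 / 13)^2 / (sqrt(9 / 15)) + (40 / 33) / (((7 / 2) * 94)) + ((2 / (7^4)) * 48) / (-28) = 58816 / 26067657 + 27 * sqrt(15) / 169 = 0.62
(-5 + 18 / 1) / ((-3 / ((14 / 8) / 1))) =-91 / 12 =-7.58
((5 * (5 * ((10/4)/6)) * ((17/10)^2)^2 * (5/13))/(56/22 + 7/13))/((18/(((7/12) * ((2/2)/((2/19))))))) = 17455889/5225472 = 3.34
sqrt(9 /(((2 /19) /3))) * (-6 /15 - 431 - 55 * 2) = -8121 * sqrt(114) /10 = -8670.86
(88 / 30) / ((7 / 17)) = 748 / 105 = 7.12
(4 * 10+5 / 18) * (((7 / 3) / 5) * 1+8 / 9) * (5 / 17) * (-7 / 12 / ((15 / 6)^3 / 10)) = -24766 / 4131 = -6.00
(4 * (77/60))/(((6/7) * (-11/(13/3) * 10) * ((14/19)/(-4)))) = 1729/1350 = 1.28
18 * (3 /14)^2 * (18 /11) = 729 /539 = 1.35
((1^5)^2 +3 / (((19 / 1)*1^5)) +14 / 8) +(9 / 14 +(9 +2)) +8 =11997 / 532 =22.55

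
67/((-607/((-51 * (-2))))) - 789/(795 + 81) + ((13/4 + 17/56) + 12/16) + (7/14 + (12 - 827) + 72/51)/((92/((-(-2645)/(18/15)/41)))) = -1670685427135/3459093904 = -482.98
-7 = -7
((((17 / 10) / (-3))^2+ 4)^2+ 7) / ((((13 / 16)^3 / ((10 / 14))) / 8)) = 42586769408 / 155712375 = 273.50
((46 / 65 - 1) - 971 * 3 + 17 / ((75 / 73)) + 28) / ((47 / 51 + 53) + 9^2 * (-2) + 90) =47549459 / 299650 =158.68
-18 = -18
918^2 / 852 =70227 / 71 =989.11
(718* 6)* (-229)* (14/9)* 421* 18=-11629239216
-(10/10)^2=-1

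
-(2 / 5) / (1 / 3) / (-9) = 2 / 15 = 0.13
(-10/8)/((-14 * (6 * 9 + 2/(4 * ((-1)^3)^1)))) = 0.00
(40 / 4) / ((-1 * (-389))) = 10 / 389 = 0.03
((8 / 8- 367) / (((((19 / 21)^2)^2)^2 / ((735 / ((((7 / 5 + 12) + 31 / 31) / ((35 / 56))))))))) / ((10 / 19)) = -2826313165750725 / 57207791296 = -49404.34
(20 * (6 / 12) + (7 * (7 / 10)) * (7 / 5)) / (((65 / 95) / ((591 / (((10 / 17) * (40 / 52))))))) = 160922799 / 5000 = 32184.56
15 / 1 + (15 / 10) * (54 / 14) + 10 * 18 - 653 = -6331 / 14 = -452.21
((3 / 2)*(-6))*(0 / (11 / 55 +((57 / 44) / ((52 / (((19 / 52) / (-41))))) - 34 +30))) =0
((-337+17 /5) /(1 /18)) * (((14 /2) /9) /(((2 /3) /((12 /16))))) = -26271 /5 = -5254.20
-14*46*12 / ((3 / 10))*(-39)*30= 30139200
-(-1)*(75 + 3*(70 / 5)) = 117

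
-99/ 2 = -49.50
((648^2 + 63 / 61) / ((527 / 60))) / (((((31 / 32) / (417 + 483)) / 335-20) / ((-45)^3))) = 1351160689501080000000 / 6203084123443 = 217820790.85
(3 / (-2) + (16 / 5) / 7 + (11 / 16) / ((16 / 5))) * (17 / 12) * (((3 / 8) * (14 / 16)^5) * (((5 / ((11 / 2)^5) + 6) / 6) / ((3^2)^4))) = -48777752125753 / 1418219153868718080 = -0.00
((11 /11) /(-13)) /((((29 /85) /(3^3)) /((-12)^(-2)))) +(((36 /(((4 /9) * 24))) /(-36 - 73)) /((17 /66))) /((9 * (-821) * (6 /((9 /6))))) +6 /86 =2712521973 /98648020172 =0.03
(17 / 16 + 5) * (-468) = -11349 / 4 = -2837.25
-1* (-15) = 15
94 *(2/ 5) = 37.60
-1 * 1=-1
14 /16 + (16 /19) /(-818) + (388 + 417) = 50099573 /62168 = 805.87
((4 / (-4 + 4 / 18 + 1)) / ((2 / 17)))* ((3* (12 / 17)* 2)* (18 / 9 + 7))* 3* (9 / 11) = -314928 / 275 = -1145.19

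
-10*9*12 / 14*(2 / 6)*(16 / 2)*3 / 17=-4320 / 119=-36.30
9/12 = 3/4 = 0.75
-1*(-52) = 52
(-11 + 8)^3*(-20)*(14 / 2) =3780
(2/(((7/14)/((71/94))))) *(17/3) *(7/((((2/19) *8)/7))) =1123717/1128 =996.20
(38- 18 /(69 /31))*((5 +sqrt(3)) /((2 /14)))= 4816*sqrt(3) /23 +24080 /23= 1409.63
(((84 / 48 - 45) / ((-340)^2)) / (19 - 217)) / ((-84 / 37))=-6401 / 7690636800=-0.00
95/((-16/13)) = -77.19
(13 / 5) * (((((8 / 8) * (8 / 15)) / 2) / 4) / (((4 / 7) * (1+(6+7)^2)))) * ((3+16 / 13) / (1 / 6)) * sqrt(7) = 77 * sqrt(7) / 1700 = 0.12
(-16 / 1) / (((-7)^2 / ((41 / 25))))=-656 / 1225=-0.54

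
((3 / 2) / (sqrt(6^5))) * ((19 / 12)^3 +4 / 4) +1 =8587 * sqrt(6) / 248832 +1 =1.08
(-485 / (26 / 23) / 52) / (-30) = 2231 / 8112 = 0.28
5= 5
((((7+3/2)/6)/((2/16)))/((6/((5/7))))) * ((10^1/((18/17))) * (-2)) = -14450/567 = -25.49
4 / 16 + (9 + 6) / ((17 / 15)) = 13.49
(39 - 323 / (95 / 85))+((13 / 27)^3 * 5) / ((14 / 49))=-9764605 / 39366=-248.05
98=98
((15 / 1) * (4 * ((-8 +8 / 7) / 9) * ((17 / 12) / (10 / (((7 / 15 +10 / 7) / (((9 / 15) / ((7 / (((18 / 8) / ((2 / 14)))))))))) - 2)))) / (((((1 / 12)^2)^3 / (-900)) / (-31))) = -15031156801536000 / 14273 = -1053118251351.22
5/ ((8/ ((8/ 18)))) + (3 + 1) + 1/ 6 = 4.44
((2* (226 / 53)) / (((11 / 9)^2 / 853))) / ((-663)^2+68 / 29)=905671044 / 81750159997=0.01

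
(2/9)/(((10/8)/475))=760/9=84.44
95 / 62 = 1.53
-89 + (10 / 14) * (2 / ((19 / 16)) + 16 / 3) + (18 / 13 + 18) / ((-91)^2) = -73621615 / 876603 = -83.99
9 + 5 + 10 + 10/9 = 25.11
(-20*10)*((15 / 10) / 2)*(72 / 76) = -2700 / 19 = -142.11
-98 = -98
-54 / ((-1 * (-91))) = -54 / 91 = -0.59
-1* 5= -5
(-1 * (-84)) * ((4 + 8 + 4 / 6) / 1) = 1064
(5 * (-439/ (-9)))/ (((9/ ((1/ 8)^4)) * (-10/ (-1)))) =439/ 663552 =0.00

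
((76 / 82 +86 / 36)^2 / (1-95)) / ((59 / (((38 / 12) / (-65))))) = 113768371 / 1178032293360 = 0.00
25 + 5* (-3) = 10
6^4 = 1296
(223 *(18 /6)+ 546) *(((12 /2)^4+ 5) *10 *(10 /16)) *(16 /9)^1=17563500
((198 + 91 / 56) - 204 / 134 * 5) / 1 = 102919 / 536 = 192.01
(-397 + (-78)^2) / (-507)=-5687 / 507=-11.22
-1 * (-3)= 3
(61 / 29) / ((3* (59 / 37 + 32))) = 0.02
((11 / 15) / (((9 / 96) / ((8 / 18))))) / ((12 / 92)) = 26.65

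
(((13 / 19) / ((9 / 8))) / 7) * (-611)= -63544 / 1197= -53.09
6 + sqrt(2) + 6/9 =sqrt(2) + 20/3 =8.08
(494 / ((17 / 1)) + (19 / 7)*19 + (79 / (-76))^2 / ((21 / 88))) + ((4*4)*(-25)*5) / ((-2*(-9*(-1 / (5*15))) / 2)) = 205611897 / 12274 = 16751.82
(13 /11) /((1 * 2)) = 13 /22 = 0.59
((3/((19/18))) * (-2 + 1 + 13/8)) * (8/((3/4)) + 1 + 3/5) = 414/19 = 21.79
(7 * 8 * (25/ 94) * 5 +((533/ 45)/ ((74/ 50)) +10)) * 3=1447265/ 5217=277.41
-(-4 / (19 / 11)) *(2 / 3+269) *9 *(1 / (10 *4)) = 26697 / 190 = 140.51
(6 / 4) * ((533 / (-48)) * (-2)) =533 / 16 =33.31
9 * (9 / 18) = 9 / 2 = 4.50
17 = 17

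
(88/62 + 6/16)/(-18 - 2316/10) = -2225/309504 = -0.01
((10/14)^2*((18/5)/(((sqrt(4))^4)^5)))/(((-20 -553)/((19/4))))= -285/19627245568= -0.00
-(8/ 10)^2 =-16/ 25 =-0.64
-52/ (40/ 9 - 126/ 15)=1170/ 89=13.15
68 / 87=0.78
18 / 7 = 2.57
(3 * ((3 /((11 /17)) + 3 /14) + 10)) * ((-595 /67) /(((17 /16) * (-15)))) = 18296 /737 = 24.82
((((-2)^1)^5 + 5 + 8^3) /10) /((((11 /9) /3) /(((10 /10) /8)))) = 2619 /176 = 14.88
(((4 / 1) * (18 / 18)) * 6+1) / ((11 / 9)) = 225 / 11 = 20.45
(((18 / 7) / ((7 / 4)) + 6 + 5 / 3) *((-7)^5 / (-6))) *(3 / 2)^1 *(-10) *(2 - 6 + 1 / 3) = 25335695 / 18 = 1407538.61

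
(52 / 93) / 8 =13 / 186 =0.07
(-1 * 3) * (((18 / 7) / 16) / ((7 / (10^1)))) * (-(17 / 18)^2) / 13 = 1445 / 30576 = 0.05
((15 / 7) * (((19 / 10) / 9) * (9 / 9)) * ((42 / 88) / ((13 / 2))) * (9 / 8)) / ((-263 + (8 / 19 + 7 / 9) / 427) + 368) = 12485907 / 35084146240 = 0.00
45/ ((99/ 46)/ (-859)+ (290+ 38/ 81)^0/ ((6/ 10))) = 5334390/ 197273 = 27.04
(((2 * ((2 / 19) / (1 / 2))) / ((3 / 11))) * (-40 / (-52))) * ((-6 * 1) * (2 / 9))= -3520 / 2223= -1.58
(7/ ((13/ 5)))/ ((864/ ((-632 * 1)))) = -2765/ 1404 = -1.97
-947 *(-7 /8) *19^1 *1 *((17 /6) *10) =446076.46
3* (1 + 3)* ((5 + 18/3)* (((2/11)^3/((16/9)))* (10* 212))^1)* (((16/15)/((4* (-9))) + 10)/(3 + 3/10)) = 11414080/3993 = 2858.52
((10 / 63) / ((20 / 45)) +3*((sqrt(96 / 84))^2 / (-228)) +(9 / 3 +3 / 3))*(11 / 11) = 165 / 38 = 4.34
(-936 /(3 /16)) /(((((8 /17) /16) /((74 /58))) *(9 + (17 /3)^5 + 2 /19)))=-14497232256 /391780169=-37.00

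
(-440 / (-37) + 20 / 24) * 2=2825 / 111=25.45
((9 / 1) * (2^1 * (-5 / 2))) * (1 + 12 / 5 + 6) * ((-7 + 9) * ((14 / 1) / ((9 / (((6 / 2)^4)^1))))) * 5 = -532980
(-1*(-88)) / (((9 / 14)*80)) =77 / 45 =1.71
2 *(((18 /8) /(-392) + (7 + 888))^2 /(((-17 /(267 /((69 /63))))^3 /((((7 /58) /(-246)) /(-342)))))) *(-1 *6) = 112457300889115781289 /2765640205027328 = 40662.30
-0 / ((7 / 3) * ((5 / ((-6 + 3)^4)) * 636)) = 0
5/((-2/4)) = -10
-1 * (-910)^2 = -828100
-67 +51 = -16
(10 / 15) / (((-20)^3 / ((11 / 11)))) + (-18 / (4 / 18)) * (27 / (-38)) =13121981 / 228000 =57.55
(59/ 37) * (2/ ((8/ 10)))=295/ 74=3.99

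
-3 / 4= -0.75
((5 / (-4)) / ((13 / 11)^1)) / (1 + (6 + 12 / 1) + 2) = -55 / 1092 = -0.05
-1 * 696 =-696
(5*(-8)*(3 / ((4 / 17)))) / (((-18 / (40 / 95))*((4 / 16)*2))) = 23.86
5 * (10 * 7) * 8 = 2800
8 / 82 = 0.10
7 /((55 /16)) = 112 /55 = 2.04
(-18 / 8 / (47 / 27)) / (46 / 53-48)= 12879 / 469624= 0.03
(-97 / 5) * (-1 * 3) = 291 / 5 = 58.20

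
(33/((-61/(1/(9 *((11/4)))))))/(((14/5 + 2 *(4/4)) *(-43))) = 5/47214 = 0.00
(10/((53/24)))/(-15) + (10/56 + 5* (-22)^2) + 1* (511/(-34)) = 60669487/25228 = 2404.85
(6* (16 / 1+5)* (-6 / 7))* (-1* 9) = 972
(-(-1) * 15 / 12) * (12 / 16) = 15 / 16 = 0.94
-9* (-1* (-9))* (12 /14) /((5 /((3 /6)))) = -243 /35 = -6.94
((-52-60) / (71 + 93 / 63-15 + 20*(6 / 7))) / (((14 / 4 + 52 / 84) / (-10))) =987840 / 271091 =3.64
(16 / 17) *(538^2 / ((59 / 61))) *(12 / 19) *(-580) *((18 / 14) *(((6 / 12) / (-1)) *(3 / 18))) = 1474636135680 / 133399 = 11054326.76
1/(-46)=-1/46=-0.02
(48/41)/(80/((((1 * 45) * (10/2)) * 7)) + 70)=7560/452353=0.02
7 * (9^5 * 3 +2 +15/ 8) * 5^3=1240056125/ 8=155007015.62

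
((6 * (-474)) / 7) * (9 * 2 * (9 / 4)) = -115182 / 7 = -16454.57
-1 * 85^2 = -7225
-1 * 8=-8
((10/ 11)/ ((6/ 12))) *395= 718.18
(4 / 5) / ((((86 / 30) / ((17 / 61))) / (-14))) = -2856 / 2623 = -1.09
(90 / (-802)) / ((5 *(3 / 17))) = -51 / 401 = -0.13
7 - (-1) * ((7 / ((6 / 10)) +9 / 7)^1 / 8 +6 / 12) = 383 / 42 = 9.12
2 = 2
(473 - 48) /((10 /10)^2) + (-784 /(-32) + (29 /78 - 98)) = 13723 /39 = 351.87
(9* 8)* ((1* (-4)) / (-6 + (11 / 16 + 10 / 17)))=78336 / 1285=60.96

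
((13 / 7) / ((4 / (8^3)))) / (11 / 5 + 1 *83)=4160 / 1491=2.79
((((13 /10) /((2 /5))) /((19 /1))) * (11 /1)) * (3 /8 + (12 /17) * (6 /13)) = 13629 /10336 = 1.32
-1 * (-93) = 93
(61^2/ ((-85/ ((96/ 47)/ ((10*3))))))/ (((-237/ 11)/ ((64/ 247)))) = 41913344/ 1169316525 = 0.04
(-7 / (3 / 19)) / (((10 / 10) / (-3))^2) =-399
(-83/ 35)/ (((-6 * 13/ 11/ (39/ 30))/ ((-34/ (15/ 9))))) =-15521/ 1750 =-8.87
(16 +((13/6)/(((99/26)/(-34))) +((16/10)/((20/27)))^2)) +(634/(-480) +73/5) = 43355957/2970000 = 14.60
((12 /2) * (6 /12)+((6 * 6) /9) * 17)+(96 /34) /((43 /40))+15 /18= 326581 /4386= 74.46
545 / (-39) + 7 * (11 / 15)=-1724 / 195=-8.84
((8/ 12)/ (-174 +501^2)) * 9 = 2/ 83609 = 0.00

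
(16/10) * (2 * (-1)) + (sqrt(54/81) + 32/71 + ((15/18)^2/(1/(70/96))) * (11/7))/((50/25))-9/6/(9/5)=-4183811/1226880 + sqrt(6)/6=-3.00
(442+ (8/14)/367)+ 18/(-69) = 26101132/59087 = 441.74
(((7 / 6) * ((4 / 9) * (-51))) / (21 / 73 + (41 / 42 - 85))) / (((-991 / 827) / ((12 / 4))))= -201156172 / 254424385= -0.79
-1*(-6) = 6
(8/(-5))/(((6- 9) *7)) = 8/105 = 0.08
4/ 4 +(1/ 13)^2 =1.01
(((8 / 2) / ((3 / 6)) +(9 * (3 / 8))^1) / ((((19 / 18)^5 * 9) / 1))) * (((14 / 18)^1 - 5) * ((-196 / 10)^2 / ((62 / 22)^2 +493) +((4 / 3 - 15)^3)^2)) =-2620097956388125304 / 98740963675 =-26535065.68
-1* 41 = -41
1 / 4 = 0.25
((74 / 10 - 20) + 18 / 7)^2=123201 / 1225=100.57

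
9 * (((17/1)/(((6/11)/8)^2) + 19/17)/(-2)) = -559675/34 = -16461.03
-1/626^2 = -1/391876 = -0.00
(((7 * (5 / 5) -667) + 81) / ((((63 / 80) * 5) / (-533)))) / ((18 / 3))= 822952 / 63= 13062.73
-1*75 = -75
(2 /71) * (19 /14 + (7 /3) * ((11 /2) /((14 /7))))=653 /2982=0.22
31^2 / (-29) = -961 / 29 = -33.14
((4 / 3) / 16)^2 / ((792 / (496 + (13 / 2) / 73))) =24143 / 5550336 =0.00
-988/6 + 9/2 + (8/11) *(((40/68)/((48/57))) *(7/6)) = -89521/561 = -159.57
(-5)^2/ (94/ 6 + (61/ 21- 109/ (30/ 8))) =-2625/ 1102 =-2.38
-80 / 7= -11.43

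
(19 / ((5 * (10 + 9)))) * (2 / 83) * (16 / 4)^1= 8 / 415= 0.02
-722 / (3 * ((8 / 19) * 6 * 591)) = -6859 / 42552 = -0.16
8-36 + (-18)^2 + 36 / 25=7436 / 25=297.44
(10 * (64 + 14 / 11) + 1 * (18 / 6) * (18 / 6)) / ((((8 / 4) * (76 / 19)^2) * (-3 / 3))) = -7279 / 352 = -20.68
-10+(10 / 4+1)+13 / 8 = -39 / 8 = -4.88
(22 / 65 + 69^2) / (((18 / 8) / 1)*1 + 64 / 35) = 1167.40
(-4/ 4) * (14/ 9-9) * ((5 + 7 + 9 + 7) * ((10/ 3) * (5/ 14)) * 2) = 13400/ 27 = 496.30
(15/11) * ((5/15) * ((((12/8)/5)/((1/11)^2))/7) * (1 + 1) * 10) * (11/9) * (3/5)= 242/7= 34.57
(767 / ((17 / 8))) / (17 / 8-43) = -49088 / 5559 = -8.83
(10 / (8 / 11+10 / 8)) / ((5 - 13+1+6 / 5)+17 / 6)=-4400 / 2581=-1.70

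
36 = 36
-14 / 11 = -1.27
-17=-17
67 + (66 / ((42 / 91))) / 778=67.18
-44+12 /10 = -214 /5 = -42.80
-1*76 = -76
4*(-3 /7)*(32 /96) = -4 /7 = -0.57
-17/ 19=-0.89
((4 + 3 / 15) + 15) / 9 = 32 / 15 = 2.13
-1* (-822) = 822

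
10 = 10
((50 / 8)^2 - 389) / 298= -1.17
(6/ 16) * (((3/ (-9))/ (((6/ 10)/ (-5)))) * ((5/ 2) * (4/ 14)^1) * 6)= 125/ 28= 4.46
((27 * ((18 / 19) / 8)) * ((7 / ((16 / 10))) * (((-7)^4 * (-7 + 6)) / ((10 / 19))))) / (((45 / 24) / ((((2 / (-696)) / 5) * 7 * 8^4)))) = 406594944 / 725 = 560820.61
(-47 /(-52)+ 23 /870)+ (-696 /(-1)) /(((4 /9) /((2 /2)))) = 35443963 /22620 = 1566.93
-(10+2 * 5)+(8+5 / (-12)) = -149 / 12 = -12.42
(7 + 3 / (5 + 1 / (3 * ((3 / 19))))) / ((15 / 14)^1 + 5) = 665 / 544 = 1.22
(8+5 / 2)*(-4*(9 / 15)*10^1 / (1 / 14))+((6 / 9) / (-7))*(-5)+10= -73868 / 21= -3517.52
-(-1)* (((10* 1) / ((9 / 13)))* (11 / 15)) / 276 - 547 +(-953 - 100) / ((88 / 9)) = -107326727 / 163944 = -654.65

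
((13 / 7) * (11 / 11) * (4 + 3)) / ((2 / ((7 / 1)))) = 91 / 2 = 45.50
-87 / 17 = -5.12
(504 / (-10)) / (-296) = 63 / 370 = 0.17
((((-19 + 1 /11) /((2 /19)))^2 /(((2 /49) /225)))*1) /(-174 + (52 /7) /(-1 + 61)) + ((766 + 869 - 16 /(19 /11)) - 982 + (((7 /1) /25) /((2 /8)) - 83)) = -1072918694874446 /1049321075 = -1022488.46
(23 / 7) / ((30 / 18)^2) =207 / 175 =1.18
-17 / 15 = -1.13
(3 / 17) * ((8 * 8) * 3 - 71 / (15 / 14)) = 1886 / 85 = 22.19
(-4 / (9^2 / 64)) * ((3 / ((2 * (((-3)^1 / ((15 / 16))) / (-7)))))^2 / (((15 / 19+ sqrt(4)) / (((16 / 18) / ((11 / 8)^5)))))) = -2.21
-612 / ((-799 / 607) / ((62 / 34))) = 677412 / 799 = 847.82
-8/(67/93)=-744/67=-11.10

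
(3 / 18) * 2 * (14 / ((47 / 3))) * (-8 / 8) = -14 / 47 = -0.30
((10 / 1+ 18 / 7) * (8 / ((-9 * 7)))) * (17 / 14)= -5984 / 3087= -1.94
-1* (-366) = 366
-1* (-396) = 396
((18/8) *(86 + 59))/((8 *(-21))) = -435/224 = -1.94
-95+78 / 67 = -6287 / 67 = -93.84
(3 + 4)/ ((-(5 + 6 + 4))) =-7/ 15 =-0.47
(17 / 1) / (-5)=-17 / 5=-3.40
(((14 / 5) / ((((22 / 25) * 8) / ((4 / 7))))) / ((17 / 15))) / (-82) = -75 / 30668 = -0.00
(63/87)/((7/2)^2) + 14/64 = 1805/6496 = 0.28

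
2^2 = 4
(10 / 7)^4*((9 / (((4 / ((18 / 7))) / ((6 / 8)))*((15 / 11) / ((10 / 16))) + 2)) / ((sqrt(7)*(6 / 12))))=8910000*sqrt(7) / 5428661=4.34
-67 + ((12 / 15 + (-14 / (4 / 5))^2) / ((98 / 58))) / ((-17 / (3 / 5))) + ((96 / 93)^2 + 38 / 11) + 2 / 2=-59784739657 / 880564300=-67.89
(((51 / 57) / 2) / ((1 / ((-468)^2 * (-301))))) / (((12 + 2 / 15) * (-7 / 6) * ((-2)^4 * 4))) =34638435 / 1064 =32554.92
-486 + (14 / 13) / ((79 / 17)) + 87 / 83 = -41318023 / 85241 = -484.72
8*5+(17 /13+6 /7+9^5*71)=381519426 /91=4192521.16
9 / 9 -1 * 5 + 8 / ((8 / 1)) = -3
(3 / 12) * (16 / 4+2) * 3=9 / 2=4.50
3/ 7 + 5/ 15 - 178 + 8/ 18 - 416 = -592.79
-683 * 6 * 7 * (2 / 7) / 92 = -2049 / 23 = -89.09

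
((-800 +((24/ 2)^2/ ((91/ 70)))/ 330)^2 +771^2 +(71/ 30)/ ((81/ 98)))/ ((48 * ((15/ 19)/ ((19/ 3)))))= 5533602470044063/ 26833177800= 206222.41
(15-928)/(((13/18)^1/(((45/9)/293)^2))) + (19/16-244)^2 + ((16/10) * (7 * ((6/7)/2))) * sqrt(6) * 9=216 * sqrt(6)/5 + 16844492371725/285705472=59063.36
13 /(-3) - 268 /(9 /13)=-3523 /9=-391.44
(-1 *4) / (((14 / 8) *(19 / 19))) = -2.29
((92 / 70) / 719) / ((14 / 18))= 414 / 176155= 0.00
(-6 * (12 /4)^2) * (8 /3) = -144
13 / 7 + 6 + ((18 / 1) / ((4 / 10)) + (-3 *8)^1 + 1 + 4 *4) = 321 / 7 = 45.86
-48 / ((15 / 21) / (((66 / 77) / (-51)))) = 96 / 85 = 1.13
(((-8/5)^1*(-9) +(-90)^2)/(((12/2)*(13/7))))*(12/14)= 40572/65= 624.18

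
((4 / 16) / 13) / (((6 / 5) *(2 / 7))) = 35 / 624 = 0.06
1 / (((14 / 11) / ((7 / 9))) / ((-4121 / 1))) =-45331 / 18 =-2518.39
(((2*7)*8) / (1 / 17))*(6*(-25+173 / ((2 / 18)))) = 17501568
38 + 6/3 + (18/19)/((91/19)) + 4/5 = 18654/455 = 41.00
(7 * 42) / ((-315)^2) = 2 / 675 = 0.00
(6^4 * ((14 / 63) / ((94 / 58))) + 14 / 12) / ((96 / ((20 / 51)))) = 252205 / 345168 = 0.73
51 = 51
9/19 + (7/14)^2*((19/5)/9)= 1981/3420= 0.58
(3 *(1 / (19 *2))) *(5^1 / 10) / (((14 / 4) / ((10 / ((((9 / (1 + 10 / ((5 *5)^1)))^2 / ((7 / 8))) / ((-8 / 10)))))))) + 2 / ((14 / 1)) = 25307 / 179550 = 0.14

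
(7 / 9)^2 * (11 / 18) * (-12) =-1078 / 243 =-4.44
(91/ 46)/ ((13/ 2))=7/ 23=0.30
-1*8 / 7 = -8 / 7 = -1.14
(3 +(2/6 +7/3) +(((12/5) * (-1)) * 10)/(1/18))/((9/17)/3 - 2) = 21743/93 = 233.80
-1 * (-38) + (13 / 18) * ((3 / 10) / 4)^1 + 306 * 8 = 596653 / 240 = 2486.05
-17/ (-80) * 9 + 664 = 53273/ 80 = 665.91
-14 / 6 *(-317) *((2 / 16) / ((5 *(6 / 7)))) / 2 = 10.79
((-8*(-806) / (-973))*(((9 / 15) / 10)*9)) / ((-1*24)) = 3627 / 24325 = 0.15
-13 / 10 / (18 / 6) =-13 / 30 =-0.43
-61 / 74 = -0.82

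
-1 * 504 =-504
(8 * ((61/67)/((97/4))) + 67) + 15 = 534870/6499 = 82.30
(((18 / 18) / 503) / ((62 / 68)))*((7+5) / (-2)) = -204 / 15593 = -0.01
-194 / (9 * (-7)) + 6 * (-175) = -65956 / 63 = -1046.92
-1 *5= -5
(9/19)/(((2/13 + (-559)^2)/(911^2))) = 32366919/25727615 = 1.26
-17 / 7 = -2.43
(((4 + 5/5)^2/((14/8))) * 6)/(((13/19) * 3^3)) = 3800/819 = 4.64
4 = 4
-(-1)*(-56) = -56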